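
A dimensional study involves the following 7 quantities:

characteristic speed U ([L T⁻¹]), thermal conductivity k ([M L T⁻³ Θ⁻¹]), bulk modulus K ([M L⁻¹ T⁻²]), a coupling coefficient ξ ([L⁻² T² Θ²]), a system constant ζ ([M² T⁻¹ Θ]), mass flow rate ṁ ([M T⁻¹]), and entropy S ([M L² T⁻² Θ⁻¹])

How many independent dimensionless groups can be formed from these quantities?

3

There are 7 variables and 4 base dimensions (M, L, T, Θ).
The dimension matrix has rank 4.
Independent dimensionless groups: 7 − 4 = 3.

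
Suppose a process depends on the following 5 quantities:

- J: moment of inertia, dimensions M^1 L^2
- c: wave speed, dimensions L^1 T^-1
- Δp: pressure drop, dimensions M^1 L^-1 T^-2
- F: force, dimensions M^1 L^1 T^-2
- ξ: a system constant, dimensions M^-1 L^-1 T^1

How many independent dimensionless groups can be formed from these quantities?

2

There are 5 variables and 3 base dimensions (M, L, T).
The dimension matrix has rank 3.
Independent dimensionless groups: 5 − 3 = 2.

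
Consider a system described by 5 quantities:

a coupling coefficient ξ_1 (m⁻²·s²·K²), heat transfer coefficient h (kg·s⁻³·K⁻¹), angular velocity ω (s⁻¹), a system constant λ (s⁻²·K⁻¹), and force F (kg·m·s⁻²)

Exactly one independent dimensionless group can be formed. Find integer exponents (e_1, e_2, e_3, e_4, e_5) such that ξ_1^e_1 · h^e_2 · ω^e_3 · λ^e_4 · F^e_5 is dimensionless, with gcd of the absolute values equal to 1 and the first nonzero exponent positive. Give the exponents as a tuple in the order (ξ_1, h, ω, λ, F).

M: e_1·(0) + e_2·(1) + e_3·(0) + e_4·(0) + e_5·(1) = 0
L: e_1·(-2) + e_2·(0) + e_3·(0) + e_4·(0) + e_5·(1) = 0
T: e_1·(2) + e_2·(-3) + e_3·(-1) + e_4·(-2) + e_5·(-2) = 0
Θ: e_1·(2) + e_2·(-1) + e_3·(0) + e_4·(-1) + e_5·(0) = 0
Solving this homogeneous linear system for the smallest-integer solution (first nonzero entry positive) gives (1, -2, -4, 4, 2).

(1, -2, -4, 4, 2)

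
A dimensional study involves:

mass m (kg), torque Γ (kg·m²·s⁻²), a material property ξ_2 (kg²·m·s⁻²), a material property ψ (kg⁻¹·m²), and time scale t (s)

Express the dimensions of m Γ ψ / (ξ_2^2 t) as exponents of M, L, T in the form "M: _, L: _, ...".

M: -3, L: 2, T: 1

Collect each base-dimension exponent across the product:
  M: (1) + (1) − 2·(2) + (-1) − (0) = -3
  L: (0) + (2) − 2·(1) + (2) − (0) = 2
  T: (0) + (-2) − 2·(-2) + (0) − (1) = 1
So the dimensions are [M⁻³ L² T].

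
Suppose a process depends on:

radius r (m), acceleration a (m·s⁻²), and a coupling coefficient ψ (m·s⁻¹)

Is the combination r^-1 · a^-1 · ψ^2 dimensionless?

Sum the exponent of each base dimension across the product:
  L: −[r]_L − [a]_L + 2·[ψ]_L = −(1) − (1) + 2·(1) = 0
  T: −[r]_T − [a]_T + 2·[ψ]_T = −(0) − (-2) + 2·(-1) = 0
All base exponents vanish — dimensionless.

yes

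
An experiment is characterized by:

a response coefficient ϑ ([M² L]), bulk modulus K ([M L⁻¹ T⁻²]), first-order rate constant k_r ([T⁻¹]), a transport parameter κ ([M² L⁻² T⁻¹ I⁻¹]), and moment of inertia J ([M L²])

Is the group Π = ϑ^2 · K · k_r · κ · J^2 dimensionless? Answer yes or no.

no

Sum the exponent of each base dimension across the product:
  M: 2·[ϑ]_M + [K]_M + [k_r]_M + [κ]_M + 2·[J]_M = 2·(2) + (1) + (0) + (2) + 2·(1) = 9
  L: 2·[ϑ]_L + [K]_L + [k_r]_L + [κ]_L + 2·[J]_L = 2·(1) + (-1) + (0) + (-2) + 2·(2) = 3
  T: 2·[ϑ]_T + [K]_T + [k_r]_T + [κ]_T + 2·[J]_T = 2·(0) + (-2) + (-1) + (-1) + 2·(0) = -4
  I: 2·[ϑ]_I + [K]_I + [k_r]_I + [κ]_I + 2·[J]_I = 2·(0) + (0) + (0) + (-1) + 2·(0) = -1
Net dimensions [M⁹ L³ T⁻⁴ I⁻¹] ≠ [1] — not dimensionless.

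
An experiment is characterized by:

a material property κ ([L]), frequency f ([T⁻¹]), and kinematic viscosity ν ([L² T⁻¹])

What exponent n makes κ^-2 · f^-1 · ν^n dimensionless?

Balance the L exponent: (2)·n from ν, plus −2·(1) − (0) = -2 from the rest, must sum to zero.
2n − 2 = 0, so n = 1.

1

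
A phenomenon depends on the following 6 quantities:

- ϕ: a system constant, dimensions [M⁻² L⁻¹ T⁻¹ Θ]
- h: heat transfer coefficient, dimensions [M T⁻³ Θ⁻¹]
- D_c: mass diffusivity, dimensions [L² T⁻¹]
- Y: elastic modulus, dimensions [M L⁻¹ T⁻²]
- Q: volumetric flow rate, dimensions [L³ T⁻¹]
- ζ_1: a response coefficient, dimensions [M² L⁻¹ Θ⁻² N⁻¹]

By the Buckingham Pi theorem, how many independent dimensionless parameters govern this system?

1

There are 6 variables and 5 base dimensions (M, L, T, Θ, N).
The dimension matrix has rank 5.
Independent dimensionless groups: 6 − 5 = 1.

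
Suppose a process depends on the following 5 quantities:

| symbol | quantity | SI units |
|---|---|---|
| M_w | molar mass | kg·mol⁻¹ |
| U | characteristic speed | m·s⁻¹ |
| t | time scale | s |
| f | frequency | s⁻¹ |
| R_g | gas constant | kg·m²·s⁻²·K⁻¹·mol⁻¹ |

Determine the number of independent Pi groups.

There are 5 variables and 5 base dimensions (M, L, T, Θ, N).
The dimension matrix has rank 4 (less than 5: the dimension vectors are linearly dependent).
Independent dimensionless groups: 5 − 4 = 1.

1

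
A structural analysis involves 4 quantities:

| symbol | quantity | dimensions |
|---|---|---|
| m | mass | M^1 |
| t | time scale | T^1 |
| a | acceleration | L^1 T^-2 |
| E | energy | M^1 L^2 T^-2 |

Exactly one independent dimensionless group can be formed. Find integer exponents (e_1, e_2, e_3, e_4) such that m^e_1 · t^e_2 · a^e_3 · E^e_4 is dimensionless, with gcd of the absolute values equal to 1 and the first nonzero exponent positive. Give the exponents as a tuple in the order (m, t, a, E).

(1, 2, 2, -1)

M: e_1·(1) + e_2·(0) + e_3·(0) + e_4·(1) = 0
L: e_1·(0) + e_2·(0) + e_3·(1) + e_4·(2) = 0
T: e_1·(0) + e_2·(1) + e_3·(-2) + e_4·(-2) = 0
Solving this homogeneous linear system for the smallest-integer solution (first nonzero entry positive) gives (1, 2, 2, -1).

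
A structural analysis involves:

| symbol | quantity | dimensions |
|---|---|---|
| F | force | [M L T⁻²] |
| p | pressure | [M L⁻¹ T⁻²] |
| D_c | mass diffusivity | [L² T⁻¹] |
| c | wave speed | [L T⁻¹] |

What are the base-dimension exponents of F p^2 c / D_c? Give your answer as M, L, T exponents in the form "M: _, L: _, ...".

Collect each base-dimension exponent across the product:
  M: (1) + 2·(1) − (0) + (0) = 3
  L: (1) + 2·(-1) − (2) + (1) = -2
  T: (-2) + 2·(-2) − (-1) + (-1) = -6
So the dimensions are [M³ L⁻² T⁻⁶].

M: 3, L: -2, T: -6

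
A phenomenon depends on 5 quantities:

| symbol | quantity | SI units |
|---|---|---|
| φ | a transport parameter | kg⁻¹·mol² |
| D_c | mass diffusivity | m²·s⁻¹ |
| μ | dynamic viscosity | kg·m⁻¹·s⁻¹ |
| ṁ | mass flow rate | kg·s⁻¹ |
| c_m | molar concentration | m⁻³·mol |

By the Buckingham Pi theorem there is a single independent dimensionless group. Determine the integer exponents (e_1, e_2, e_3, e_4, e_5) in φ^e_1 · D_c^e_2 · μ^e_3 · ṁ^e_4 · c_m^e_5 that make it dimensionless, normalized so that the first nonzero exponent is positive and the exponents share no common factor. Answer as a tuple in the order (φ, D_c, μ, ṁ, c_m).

(1, -1, 4, -3, -2)

M: e_1·(-1) + e_2·(0) + e_3·(1) + e_4·(1) + e_5·(0) = 0
L: e_1·(0) + e_2·(2) + e_3·(-1) + e_4·(0) + e_5·(-3) = 0
T: e_1·(0) + e_2·(-1) + e_3·(-1) + e_4·(-1) + e_5·(0) = 0
N: e_1·(2) + e_2·(0) + e_3·(0) + e_4·(0) + e_5·(1) = 0
Solving this homogeneous linear system for the smallest-integer solution (first nonzero entry positive) gives (1, -1, 4, -3, -2).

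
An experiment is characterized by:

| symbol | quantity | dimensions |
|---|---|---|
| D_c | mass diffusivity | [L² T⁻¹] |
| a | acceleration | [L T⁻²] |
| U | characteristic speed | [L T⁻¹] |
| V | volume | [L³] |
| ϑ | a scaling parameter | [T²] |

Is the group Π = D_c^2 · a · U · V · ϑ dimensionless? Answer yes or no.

no

Sum the exponent of each base dimension across the product:
  L: 2·[D_c]_L + [a]_L + [U]_L + [V]_L + [ϑ]_L = 2·(2) + (1) + (1) + (3) + (0) = 9
  T: 2·[D_c]_T + [a]_T + [U]_T + [V]_T + [ϑ]_T = 2·(-1) + (-2) + (-1) + (0) + (2) = -3
Net dimensions [L⁹ T⁻³] ≠ [1] — not dimensionless.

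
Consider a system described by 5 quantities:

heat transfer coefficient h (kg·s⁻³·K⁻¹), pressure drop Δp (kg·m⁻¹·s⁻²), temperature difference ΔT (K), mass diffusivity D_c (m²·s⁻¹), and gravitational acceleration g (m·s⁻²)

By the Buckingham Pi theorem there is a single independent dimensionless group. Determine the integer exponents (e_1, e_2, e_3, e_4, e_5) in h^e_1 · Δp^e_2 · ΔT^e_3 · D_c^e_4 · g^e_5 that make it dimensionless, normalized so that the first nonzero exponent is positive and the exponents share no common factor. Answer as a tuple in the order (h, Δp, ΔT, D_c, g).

(3, -3, 3, -1, -1)

M: e_1·(1) + e_2·(1) + e_3·(0) + e_4·(0) + e_5·(0) = 0
L: e_1·(0) + e_2·(-1) + e_3·(0) + e_4·(2) + e_5·(1) = 0
T: e_1·(-3) + e_2·(-2) + e_3·(0) + e_4·(-1) + e_5·(-2) = 0
Θ: e_1·(-1) + e_2·(0) + e_3·(1) + e_4·(0) + e_5·(0) = 0
Solving this homogeneous linear system for the smallest-integer solution (first nonzero entry positive) gives (3, -3, 3, -1, -1).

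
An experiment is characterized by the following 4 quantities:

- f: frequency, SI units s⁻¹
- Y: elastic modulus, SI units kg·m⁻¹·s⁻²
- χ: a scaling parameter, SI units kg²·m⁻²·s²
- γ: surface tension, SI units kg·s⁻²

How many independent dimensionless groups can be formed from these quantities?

There are 4 variables and 3 base dimensions (M, L, T).
The dimension matrix has rank 3.
Independent dimensionless groups: 4 − 3 = 1.

1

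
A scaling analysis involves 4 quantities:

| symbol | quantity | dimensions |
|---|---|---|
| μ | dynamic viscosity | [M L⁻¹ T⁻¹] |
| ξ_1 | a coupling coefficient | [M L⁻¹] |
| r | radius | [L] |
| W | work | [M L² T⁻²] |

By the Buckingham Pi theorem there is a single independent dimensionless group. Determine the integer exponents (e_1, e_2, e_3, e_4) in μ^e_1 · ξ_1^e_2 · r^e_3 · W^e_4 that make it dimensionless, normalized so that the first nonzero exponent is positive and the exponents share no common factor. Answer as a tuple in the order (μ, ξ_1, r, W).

M: e_1·(1) + e_2·(1) + e_3·(0) + e_4·(1) = 0
L: e_1·(-1) + e_2·(-1) + e_3·(1) + e_4·(2) = 0
T: e_1·(-1) + e_2·(0) + e_3·(0) + e_4·(-2) = 0
Solving this homogeneous linear system for the smallest-integer solution (first nonzero entry positive) gives (2, -1, 3, -1).

(2, -1, 3, -1)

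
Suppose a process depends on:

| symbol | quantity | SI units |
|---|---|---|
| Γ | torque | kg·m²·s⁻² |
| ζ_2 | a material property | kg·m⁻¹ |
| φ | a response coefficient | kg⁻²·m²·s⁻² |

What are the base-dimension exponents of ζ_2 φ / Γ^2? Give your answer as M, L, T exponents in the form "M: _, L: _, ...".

Collect each base-dimension exponent across the product:
  M: −2·(1) + (1) + (-2) = -3
  L: −2·(2) + (-1) + (2) = -3
  T: −2·(-2) + (0) + (-2) = 2
So the dimensions are [M⁻³ L⁻³ T²].

M: -3, L: -3, T: 2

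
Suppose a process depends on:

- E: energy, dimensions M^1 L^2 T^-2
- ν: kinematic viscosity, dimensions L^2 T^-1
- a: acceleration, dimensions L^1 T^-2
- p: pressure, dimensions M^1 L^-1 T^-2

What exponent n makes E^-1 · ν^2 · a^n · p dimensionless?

-1

Balance the L exponent: (1)·n from a, plus −(2) + 2·(2) + (-1) = 1 from the rest, must sum to zero.
n + 1 = 0, so n = -1.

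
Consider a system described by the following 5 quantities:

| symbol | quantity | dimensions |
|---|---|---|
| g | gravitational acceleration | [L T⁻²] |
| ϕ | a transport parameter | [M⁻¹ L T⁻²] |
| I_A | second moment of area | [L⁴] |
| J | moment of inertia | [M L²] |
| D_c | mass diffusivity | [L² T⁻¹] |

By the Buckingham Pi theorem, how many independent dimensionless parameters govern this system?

2

There are 5 variables and 3 base dimensions (M, L, T).
The dimension matrix has rank 3.
Independent dimensionless groups: 5 − 3 = 2.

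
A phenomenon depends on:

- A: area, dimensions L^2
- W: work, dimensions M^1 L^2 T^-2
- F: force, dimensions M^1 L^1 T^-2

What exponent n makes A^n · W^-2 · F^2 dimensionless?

1

Balance the L exponent: (2)·n from A, plus −2·(2) + 2·(1) = -2 from the rest, must sum to zero.
2n − 2 = 0, so n = 1.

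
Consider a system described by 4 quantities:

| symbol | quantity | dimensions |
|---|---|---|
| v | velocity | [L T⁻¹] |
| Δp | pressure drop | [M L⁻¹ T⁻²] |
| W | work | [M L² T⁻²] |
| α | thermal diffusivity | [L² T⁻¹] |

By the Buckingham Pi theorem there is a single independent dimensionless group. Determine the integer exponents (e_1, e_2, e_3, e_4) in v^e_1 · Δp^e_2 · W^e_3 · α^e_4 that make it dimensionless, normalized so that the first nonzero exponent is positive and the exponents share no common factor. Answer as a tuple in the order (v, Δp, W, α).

(3, -1, 1, -3)

M: e_1·(0) + e_2·(1) + e_3·(1) + e_4·(0) = 0
L: e_1·(1) + e_2·(-1) + e_3·(2) + e_4·(2) = 0
T: e_1·(-1) + e_2·(-2) + e_3·(-2) + e_4·(-1) = 0
Solving this homogeneous linear system for the smallest-integer solution (first nonzero entry positive) gives (3, -1, 1, -3).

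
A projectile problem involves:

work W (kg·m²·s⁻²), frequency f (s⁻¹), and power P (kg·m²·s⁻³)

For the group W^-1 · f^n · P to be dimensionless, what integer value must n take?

Balance the T exponent: (-1)·n from f, plus −(-2) + (-3) = -1 from the rest, must sum to zero.
−n − 1 = 0, so n = -1.

-1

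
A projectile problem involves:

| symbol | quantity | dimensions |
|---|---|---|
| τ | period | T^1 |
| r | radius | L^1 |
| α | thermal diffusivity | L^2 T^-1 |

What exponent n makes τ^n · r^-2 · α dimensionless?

1

Balance the T exponent: (1)·n from τ, plus −2·(0) + (-1) = -1 from the rest, must sum to zero.
n − 1 = 0, so n = 1.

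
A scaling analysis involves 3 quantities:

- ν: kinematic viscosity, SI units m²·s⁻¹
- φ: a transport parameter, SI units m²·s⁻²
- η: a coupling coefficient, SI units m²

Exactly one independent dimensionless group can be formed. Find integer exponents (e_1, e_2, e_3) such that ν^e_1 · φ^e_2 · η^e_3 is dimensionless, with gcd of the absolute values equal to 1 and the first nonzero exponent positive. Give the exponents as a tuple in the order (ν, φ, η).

(2, -1, -1)

L: e_1·(2) + e_2·(2) + e_3·(2) = 0
T: e_1·(-1) + e_2·(-2) + e_3·(0) = 0
Solving this homogeneous linear system for the smallest-integer solution (first nonzero entry positive) gives (2, -1, -1).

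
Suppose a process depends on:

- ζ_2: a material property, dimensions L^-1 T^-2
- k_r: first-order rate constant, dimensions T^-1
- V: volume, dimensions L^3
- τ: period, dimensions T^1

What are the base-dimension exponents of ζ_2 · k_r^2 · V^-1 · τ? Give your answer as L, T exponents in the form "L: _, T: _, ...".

L: -4, T: -3

Collect each base-dimension exponent across the product:
  L: (-1) + 2·(0) − (3) + (0) = -4
  T: (-2) + 2·(-1) − (0) + (1) = -3
So the dimensions are [L⁻⁴ T⁻³].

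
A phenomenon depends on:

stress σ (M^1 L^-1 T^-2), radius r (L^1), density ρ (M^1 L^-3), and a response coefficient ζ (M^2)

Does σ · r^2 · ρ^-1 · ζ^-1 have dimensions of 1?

no

Sum the exponent of each base dimension across the product:
  M: [σ]_M + 2·[r]_M − [ρ]_M − [ζ]_M = (1) + 2·(0) − (1) − (2) = -2
  L: [σ]_L + 2·[r]_L − [ρ]_L − [ζ]_L = (-1) + 2·(1) − (-3) − (0) = 4
  T: [σ]_T + 2·[r]_T − [ρ]_T − [ζ]_T = (-2) + 2·(0) − (0) − (0) = -2
Net dimensions [M⁻² L⁴ T⁻²] ≠ [1] — not dimensionless.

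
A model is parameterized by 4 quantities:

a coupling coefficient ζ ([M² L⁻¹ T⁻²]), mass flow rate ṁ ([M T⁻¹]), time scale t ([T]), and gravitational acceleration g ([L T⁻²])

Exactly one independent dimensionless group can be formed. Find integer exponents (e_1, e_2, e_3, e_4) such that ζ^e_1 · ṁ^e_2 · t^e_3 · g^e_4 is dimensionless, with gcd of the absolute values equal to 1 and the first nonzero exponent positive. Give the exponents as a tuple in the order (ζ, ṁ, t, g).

M: e_1·(2) + e_2·(1) + e_3·(0) + e_4·(0) = 0
L: e_1·(-1) + e_2·(0) + e_3·(0) + e_4·(1) = 0
T: e_1·(-2) + e_2·(-1) + e_3·(1) + e_4·(-2) = 0
Solving this homogeneous linear system for the smallest-integer solution (first nonzero entry positive) gives (1, -2, 2, 1).

(1, -2, 2, 1)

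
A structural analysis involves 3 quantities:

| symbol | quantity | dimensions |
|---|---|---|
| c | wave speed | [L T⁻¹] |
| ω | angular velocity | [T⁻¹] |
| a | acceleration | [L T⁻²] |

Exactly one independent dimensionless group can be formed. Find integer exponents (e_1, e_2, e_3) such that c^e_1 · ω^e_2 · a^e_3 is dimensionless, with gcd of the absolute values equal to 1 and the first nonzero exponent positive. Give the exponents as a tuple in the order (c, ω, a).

(1, 1, -1)

L: e_1·(1) + e_2·(0) + e_3·(1) = 0
T: e_1·(-1) + e_2·(-1) + e_3·(-2) = 0
Solving this homogeneous linear system for the smallest-integer solution (first nonzero entry positive) gives (1, 1, -1).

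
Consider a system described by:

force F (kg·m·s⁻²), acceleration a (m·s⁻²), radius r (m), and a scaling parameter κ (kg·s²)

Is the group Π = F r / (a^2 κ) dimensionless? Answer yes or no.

yes

Sum the exponent of each base dimension across the product:
  M: [F]_M − 2·[a]_M + [r]_M − [κ]_M = (1) − 2·(0) + (0) − (1) = 0
  L: [F]_L − 2·[a]_L + [r]_L − [κ]_L = (1) − 2·(1) + (1) − (0) = 0
  T: [F]_T − 2·[a]_T + [r]_T − [κ]_T = (-2) − 2·(-2) + (0) − (2) = 0
All base exponents vanish — dimensionless.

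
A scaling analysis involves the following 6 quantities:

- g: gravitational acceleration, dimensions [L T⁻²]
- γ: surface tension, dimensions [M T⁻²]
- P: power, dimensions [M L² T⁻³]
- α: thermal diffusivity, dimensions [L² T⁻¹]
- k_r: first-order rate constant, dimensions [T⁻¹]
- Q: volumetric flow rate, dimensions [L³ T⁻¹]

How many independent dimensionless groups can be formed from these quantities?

There are 6 variables and 3 base dimensions (M, L, T).
The dimension matrix has rank 3.
Independent dimensionless groups: 6 − 3 = 3.

3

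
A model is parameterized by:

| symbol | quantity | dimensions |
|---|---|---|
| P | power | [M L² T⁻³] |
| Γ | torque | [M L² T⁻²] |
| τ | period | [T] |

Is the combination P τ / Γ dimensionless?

Sum the exponent of each base dimension across the product:
  M: [P]_M − [Γ]_M + [τ]_M = (1) − (1) + (0) = 0
  L: [P]_L − [Γ]_L + [τ]_L = (2) − (2) + (0) = 0
  T: [P]_T − [Γ]_T + [τ]_T = (-3) − (-2) + (1) = 0
  Θ: [P]_Θ − [Γ]_Θ + [τ]_Θ = (0) − (0) + (0) = 0
All base exponents vanish — dimensionless.

yes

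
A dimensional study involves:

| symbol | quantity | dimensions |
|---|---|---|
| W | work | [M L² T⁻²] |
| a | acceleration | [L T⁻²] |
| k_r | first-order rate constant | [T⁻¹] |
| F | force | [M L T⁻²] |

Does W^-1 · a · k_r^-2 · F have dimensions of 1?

yes

Sum the exponent of each base dimension across the product:
  M: −[W]_M + [a]_M − 2·[k_r]_M + [F]_M = −(1) + (0) − 2·(0) + (1) = 0
  L: −[W]_L + [a]_L − 2·[k_r]_L + [F]_L = −(2) + (1) − 2·(0) + (1) = 0
  T: −[W]_T + [a]_T − 2·[k_r]_T + [F]_T = −(-2) + (-2) − 2·(-1) + (-2) = 0
  Θ: −[W]_Θ + [a]_Θ − 2·[k_r]_Θ + [F]_Θ = −(0) + (0) − 2·(0) + (0) = 0
All base exponents vanish — dimensionless.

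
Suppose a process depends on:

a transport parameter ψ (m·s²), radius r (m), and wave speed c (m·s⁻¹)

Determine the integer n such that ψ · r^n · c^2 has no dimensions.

-3

Balance the L exponent: (1)·n from r, plus (1) + 2·(1) = 3 from the rest, must sum to zero.
n + 3 = 0, so n = -3.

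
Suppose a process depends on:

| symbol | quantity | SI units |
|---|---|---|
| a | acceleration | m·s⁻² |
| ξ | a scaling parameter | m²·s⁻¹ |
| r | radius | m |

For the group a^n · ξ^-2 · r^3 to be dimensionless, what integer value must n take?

Balance the L exponent: (1)·n from a, plus −2·(2) + 3·(1) = -1 from the rest, must sum to zero.
n − 1 = 0, so n = 1.

1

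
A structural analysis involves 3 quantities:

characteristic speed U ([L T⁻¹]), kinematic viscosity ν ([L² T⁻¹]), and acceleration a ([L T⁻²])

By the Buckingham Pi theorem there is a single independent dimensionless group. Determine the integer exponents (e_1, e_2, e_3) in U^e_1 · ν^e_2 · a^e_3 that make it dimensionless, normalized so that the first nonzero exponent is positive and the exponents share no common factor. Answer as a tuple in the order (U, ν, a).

(3, -1, -1)

L: e_1·(1) + e_2·(2) + e_3·(1) = 0
T: e_1·(-1) + e_2·(-1) + e_3·(-2) = 0
Solving this homogeneous linear system for the smallest-integer solution (first nonzero entry positive) gives (3, -1, -1).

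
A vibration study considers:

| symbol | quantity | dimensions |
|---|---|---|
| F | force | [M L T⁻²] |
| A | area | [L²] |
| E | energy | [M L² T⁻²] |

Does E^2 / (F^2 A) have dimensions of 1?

yes

Sum the exponent of each base dimension across the product:
  M: −2·[F]_M − [A]_M + 2·[E]_M = −2·(1) − (0) + 2·(1) = 0
  L: −2·[F]_L − [A]_L + 2·[E]_L = −2·(1) − (2) + 2·(2) = 0
  T: −2·[F]_T − [A]_T + 2·[E]_T = −2·(-2) − (0) + 2·(-2) = 0
All base exponents vanish — dimensionless.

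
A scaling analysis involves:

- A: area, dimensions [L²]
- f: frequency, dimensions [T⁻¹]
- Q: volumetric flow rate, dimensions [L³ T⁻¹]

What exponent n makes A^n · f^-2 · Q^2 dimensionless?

-3

Balance the L exponent: (2)·n from A, plus −2·(0) + 2·(3) = 6 from the rest, must sum to zero.
2n + 6 = 0, so n = -3.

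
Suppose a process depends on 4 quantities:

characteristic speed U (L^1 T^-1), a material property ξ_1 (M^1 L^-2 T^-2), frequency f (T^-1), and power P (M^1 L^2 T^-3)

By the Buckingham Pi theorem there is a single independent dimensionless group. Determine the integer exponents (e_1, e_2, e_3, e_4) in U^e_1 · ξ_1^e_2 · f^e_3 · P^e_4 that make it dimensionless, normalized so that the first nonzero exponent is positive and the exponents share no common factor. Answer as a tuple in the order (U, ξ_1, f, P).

M: e_1·(0) + e_2·(1) + e_3·(0) + e_4·(1) = 0
L: e_1·(1) + e_2·(-2) + e_3·(0) + e_4·(2) = 0
T: e_1·(-1) + e_2·(-2) + e_3·(-1) + e_4·(-3) = 0
Solving this homogeneous linear system for the smallest-integer solution (first nonzero entry positive) gives (4, 1, -3, -1).

(4, 1, -3, -1)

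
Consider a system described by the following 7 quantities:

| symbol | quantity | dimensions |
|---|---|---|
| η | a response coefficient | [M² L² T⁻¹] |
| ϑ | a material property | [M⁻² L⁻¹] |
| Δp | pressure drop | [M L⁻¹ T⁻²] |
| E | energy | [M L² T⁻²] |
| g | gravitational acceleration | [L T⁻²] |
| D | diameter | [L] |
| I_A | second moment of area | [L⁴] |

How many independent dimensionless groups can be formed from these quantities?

There are 7 variables and 3 base dimensions (M, L, T).
The dimension matrix has rank 3.
Independent dimensionless groups: 7 − 3 = 4.

4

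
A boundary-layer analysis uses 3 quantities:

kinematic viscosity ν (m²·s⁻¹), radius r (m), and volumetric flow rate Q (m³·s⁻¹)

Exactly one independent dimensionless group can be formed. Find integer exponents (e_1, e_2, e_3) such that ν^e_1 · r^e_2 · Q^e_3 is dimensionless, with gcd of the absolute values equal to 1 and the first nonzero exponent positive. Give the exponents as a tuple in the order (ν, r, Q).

(1, 1, -1)

L: e_1·(2) + e_2·(1) + e_3·(3) = 0
T: e_1·(-1) + e_2·(0) + e_3·(-1) = 0
Solving this homogeneous linear system for the smallest-integer solution (first nonzero entry positive) gives (1, 1, -1).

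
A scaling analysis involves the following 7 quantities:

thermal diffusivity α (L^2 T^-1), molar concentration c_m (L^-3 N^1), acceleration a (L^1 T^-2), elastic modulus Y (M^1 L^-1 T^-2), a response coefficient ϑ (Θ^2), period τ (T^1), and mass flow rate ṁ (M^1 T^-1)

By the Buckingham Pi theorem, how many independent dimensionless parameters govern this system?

2

There are 7 variables and 5 base dimensions (M, L, T, Θ, N).
The dimension matrix has rank 5.
Independent dimensionless groups: 7 − 5 = 2.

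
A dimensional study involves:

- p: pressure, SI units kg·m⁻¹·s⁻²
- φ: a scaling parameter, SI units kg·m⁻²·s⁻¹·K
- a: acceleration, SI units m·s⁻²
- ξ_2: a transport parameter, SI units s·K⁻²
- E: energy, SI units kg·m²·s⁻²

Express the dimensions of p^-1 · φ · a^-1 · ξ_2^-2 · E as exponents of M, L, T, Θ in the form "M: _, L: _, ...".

M: 1, L: 0, T: -1, Θ: 5

Collect each base-dimension exponent across the product:
  M: −(1) + (1) − (0) − 2·(0) + (1) = 1
  L: −(-1) + (-2) − (1) − 2·(0) + (2) = 0
  T: −(-2) + (-1) − (-2) − 2·(1) + (-2) = -1
  Θ: −(0) + (1) − (0) − 2·(-2) + (0) = 5
So the dimensions are [M T⁻¹ Θ⁵].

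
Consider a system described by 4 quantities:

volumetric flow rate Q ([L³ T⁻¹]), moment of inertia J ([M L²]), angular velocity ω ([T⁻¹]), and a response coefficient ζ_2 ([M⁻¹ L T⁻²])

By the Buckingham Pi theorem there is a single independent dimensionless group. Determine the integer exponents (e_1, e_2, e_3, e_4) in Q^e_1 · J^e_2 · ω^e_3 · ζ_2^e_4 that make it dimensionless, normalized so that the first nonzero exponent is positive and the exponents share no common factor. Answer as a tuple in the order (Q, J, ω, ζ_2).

M: e_1·(0) + e_2·(1) + e_3·(0) + e_4·(-1) = 0
L: e_1·(3) + e_2·(2) + e_3·(0) + e_4·(1) = 0
T: e_1·(-1) + e_2·(0) + e_3·(-1) + e_4·(-2) = 0
Solving this homogeneous linear system for the smallest-integer solution (first nonzero entry positive) gives (1, -1, 1, -1).

(1, -1, 1, -1)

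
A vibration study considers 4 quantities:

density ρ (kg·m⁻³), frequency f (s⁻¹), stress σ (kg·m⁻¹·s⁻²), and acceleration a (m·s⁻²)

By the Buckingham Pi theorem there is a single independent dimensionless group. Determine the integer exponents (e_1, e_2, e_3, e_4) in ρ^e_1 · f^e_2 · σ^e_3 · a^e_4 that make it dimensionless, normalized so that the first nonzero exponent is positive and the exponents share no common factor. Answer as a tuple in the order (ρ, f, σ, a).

M: e_1·(1) + e_2·(0) + e_3·(1) + e_4·(0) = 0
L: e_1·(-3) + e_2·(0) + e_3·(-1) + e_4·(1) = 0
T: e_1·(0) + e_2·(-1) + e_3·(-2) + e_4·(-2) = 0
Solving this homogeneous linear system for the smallest-integer solution (first nonzero entry positive) gives (1, -2, -1, 2).

(1, -2, -1, 2)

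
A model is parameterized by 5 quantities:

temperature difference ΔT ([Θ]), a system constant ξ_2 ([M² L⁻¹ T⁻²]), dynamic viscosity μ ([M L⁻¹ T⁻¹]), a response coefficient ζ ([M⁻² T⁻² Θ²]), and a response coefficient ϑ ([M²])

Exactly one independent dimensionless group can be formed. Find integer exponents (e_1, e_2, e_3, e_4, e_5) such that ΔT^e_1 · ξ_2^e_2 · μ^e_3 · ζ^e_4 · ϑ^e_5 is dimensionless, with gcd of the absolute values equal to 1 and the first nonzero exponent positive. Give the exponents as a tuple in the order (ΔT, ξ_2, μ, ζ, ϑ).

M: e_1·(0) + e_2·(2) + e_3·(1) + e_4·(-2) + e_5·(2) = 0
L: e_1·(0) + e_2·(-1) + e_3·(-1) + e_4·(0) + e_5·(0) = 0
T: e_1·(0) + e_2·(-2) + e_3·(-1) + e_4·(-2) + e_5·(0) = 0
Θ: e_1·(1) + e_2·(0) + e_3·(0) + e_4·(2) + e_5·(0) = 0
Solving this homogeneous linear system for the smallest-integer solution (first nonzero entry positive) gives (2, 2, -2, -1, -2).

(2, 2, -2, -1, -2)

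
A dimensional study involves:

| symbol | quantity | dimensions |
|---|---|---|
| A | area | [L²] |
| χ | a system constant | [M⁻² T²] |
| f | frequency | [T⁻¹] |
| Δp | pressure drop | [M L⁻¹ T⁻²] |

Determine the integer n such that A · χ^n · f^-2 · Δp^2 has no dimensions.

Balance the M exponent: (-2)·n from χ, plus (0) − 2·(0) + 2·(1) = 2 from the rest, must sum to zero.
-2n + 2 = 0, so n = 1.

1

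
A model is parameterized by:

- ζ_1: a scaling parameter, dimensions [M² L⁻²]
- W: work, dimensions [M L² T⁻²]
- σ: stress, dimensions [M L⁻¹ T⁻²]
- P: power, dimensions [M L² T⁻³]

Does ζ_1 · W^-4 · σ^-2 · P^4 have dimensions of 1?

yes

Sum the exponent of each base dimension across the product:
  M: [ζ_1]_M − 4·[W]_M − 2·[σ]_M + 4·[P]_M = (2) − 4·(1) − 2·(1) + 4·(1) = 0
  L: [ζ_1]_L − 4·[W]_L − 2·[σ]_L + 4·[P]_L = (-2) − 4·(2) − 2·(-1) + 4·(2) = 0
  T: [ζ_1]_T − 4·[W]_T − 2·[σ]_T + 4·[P]_T = (0) − 4·(-2) − 2·(-2) + 4·(-3) = 0
All base exponents vanish — dimensionless.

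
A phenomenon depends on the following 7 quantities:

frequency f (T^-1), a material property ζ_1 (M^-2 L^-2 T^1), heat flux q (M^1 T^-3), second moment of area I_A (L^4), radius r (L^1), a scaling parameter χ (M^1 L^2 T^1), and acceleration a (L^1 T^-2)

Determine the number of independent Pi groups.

There are 7 variables and 3 base dimensions (M, L, T).
The dimension matrix has rank 3.
Independent dimensionless groups: 7 − 3 = 4.

4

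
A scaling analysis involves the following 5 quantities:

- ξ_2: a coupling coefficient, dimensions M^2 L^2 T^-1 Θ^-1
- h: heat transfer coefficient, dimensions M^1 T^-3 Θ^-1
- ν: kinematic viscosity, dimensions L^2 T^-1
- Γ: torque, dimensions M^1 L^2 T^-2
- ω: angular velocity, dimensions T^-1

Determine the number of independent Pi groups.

1

There are 5 variables and 4 base dimensions (M, L, T, Θ).
The dimension matrix has rank 4.
Independent dimensionless groups: 5 − 4 = 1.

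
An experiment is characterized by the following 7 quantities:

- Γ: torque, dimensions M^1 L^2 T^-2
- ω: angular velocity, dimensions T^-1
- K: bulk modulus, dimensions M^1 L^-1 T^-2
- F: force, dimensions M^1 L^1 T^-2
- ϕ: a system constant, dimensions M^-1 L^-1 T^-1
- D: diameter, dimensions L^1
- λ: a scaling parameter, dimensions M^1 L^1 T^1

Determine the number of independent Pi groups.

There are 7 variables and 3 base dimensions (M, L, T).
The dimension matrix has rank 3.
Independent dimensionless groups: 7 − 3 = 4.

4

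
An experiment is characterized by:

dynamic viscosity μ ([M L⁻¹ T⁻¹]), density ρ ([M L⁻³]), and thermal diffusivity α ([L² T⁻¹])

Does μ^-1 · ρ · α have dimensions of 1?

yes

Sum the exponent of each base dimension across the product:
  M: −[μ]_M + [ρ]_M + [α]_M = −(1) + (1) + (0) = 0
  L: −[μ]_L + [ρ]_L + [α]_L = −(-1) + (-3) + (2) = 0
  T: −[μ]_T + [ρ]_T + [α]_T = −(-1) + (0) + (-1) = 0
  Θ: −[μ]_Θ + [ρ]_Θ + [α]_Θ = −(0) + (0) + (0) = 0
All base exponents vanish — dimensionless.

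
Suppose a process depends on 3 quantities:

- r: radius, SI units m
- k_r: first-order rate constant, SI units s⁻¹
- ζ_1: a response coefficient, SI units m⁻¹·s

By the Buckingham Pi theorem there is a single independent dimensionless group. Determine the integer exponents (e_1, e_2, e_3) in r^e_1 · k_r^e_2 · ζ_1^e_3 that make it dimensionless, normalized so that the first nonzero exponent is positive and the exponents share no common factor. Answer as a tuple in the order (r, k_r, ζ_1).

(1, 1, 1)

L: e_1·(1) + e_2·(0) + e_3·(-1) = 0
T: e_1·(0) + e_2·(-1) + e_3·(1) = 0
Solving this homogeneous linear system for the smallest-integer solution (first nonzero entry positive) gives (1, 1, 1).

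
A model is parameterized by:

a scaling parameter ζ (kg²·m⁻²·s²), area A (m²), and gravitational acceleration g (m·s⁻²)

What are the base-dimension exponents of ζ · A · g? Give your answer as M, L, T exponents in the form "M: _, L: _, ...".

M: 2, L: 1, T: 0

Collect each base-dimension exponent across the product:
  M: (2) + (0) + (0) = 2
  L: (-2) + (2) + (1) = 1
  T: (2) + (0) + (-2) = 0
So the dimensions are [M² L].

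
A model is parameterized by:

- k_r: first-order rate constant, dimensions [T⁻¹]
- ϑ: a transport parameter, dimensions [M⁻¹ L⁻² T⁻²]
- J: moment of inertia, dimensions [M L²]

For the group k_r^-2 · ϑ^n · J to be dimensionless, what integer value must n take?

Balance the M exponent: (-1)·n from ϑ, plus −2·(0) + (1) = 1 from the rest, must sum to zero.
−n + 1 = 0, so n = 1.

1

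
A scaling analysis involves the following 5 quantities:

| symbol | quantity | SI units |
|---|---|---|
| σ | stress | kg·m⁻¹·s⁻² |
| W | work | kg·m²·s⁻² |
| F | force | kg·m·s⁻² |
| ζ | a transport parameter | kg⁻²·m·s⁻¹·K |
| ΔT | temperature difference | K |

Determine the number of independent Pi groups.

There are 5 variables and 4 base dimensions (M, L, T, Θ).
The dimension matrix has rank 4.
Independent dimensionless groups: 5 − 4 = 1.

1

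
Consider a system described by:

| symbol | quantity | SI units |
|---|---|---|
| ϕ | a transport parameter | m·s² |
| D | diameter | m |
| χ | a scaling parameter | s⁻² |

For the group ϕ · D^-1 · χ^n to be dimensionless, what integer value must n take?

Balance the T exponent: (-2)·n from χ, plus (2) − (0) = 2 from the rest, must sum to zero.
-2n + 2 = 0, so n = 1.

1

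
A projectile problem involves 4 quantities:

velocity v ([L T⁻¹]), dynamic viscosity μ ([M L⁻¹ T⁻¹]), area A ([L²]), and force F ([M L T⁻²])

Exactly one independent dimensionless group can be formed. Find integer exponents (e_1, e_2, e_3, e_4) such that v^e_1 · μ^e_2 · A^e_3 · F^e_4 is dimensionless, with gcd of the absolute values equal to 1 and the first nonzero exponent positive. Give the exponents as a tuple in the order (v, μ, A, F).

M: e_1·(0) + e_2·(1) + e_3·(0) + e_4·(1) = 0
L: e_1·(1) + e_2·(-1) + e_3·(2) + e_4·(1) = 0
T: e_1·(-1) + e_2·(-1) + e_3·(0) + e_4·(-2) = 0
Solving this homogeneous linear system for the smallest-integer solution (first nonzero entry positive) gives (2, 2, 1, -2).

(2, 2, 1, -2)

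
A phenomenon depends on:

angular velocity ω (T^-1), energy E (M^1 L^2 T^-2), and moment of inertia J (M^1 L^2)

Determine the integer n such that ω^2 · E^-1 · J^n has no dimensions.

1

Balance the M exponent: (1)·n from J, plus 2·(0) − (1) = -1 from the rest, must sum to zero.
n − 1 = 0, so n = 1.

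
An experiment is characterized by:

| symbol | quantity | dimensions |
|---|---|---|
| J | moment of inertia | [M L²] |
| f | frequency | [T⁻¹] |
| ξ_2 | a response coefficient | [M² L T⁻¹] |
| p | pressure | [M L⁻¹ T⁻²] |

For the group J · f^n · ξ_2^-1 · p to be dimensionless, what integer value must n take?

-1

Balance the T exponent: (-1)·n from f, plus (0) − (-1) + (-2) = -1 from the rest, must sum to zero.
−n − 1 = 0, so n = -1.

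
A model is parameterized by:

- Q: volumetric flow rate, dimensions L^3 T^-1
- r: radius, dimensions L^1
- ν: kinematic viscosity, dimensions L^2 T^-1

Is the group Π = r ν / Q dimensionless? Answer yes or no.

Sum the exponent of each base dimension across the product:
  L: −[Q]_L + [r]_L + [ν]_L = −(3) + (1) + (2) = 0
  T: −[Q]_T + [r]_T + [ν]_T = −(-1) + (0) + (-1) = 0
All base exponents vanish — dimensionless.

yes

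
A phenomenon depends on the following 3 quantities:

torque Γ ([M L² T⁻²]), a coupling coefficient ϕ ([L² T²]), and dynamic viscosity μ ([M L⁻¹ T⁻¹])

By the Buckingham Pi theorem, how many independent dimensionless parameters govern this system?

There are 3 variables and 3 base dimensions (M, L, T).
The dimension matrix has rank 3.
Independent dimensionless groups: 3 − 3 = 0.

0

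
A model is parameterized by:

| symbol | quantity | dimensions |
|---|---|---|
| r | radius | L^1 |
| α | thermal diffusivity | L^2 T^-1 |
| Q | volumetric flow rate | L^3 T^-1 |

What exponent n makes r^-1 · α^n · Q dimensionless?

-1

Balance the L exponent: (2)·n from α, plus −(1) + (3) = 2 from the rest, must sum to zero.
2n + 2 = 0, so n = -1.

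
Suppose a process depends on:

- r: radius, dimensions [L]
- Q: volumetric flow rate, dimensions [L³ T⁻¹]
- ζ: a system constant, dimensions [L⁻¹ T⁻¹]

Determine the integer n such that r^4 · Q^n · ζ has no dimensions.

Balance the L exponent: (3)·n from Q, plus 4·(1) + (-1) = 3 from the rest, must sum to zero.
3n + 3 = 0, so n = -1.

-1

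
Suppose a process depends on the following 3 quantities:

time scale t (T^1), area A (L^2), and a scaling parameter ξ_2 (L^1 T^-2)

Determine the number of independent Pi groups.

There are 3 variables and 2 base dimensions (L, T).
The dimension matrix has rank 2.
Independent dimensionless groups: 3 − 2 = 1.

1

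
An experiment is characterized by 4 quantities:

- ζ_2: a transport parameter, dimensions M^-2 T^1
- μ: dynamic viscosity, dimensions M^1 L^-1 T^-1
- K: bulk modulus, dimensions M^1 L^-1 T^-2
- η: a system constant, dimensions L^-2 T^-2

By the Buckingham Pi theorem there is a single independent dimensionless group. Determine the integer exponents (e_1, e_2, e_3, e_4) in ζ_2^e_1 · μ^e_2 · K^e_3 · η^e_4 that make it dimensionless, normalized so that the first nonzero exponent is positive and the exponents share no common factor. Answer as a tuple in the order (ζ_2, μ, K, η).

(1, 1, 1, -1)

M: e_1·(-2) + e_2·(1) + e_3·(1) + e_4·(0) = 0
L: e_1·(0) + e_2·(-1) + e_3·(-1) + e_4·(-2) = 0
T: e_1·(1) + e_2·(-1) + e_3·(-2) + e_4·(-2) = 0
Solving this homogeneous linear system for the smallest-integer solution (first nonzero entry positive) gives (1, 1, 1, -1).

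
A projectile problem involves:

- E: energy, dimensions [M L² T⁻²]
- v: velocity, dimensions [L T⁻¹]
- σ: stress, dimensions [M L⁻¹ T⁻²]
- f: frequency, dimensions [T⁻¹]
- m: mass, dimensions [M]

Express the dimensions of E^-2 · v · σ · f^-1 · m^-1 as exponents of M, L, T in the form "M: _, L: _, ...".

Collect each base-dimension exponent across the product:
  M: −2·(1) + (0) + (1) − (0) − (1) = -2
  L: −2·(2) + (1) + (-1) − (0) − (0) = -4
  T: −2·(-2) + (-1) + (-2) − (-1) − (0) = 2
So the dimensions are [M⁻² L⁻⁴ T²].

M: -2, L: -4, T: 2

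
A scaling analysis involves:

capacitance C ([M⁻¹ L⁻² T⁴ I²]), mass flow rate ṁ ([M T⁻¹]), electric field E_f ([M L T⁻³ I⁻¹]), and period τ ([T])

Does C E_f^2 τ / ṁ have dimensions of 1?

Sum the exponent of each base dimension across the product:
  M: [C]_M − [ṁ]_M + 2·[E_f]_M + [τ]_M = (-1) − (1) + 2·(1) + (0) = 0
  L: [C]_L − [ṁ]_L + 2·[E_f]_L + [τ]_L = (-2) − (0) + 2·(1) + (0) = 0
  T: [C]_T − [ṁ]_T + 2·[E_f]_T + [τ]_T = (4) − (-1) + 2·(-3) + (1) = 0
  I: [C]_I − [ṁ]_I + 2·[E_f]_I + [τ]_I = (2) − (0) + 2·(-1) + (0) = 0
All base exponents vanish — dimensionless.

yes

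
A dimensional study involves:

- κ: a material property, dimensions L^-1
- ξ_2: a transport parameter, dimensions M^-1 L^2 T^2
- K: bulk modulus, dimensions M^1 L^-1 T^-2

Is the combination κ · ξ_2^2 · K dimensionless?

no

Sum the exponent of each base dimension across the product:
  M: [κ]_M + 2·[ξ_2]_M + [K]_M = (0) + 2·(-1) + (1) = -1
  L: [κ]_L + 2·[ξ_2]_L + [K]_L = (-1) + 2·(2) + (-1) = 2
  T: [κ]_T + 2·[ξ_2]_T + [K]_T = (0) + 2·(2) + (-2) = 2
Net dimensions [M⁻¹ L² T²] ≠ [1] — not dimensionless.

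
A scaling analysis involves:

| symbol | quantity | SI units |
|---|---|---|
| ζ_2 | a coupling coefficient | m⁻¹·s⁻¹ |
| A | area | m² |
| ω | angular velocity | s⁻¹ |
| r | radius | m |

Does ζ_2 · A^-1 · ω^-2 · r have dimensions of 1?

Sum the exponent of each base dimension across the product:
  L: [ζ_2]_L − [A]_L − 2·[ω]_L + [r]_L = (-1) − (2) − 2·(0) + (1) = -2
  T: [ζ_2]_T − [A]_T − 2·[ω]_T + [r]_T = (-1) − (0) − 2·(-1) + (0) = 1
Net dimensions [L⁻² T] ≠ [1] — not dimensionless.

no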